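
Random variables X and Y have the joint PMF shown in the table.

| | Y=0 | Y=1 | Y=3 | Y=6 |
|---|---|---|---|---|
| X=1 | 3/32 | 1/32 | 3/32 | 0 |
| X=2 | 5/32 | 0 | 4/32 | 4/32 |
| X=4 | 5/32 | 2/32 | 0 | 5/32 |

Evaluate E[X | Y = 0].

33/13

P(Y = 0) = 13/32.
Summing X·P(X=x,Y=y) over the conditioning event gives 33/32.
E[X | Y = 0] = (33/32) / (13/32) = 33/13.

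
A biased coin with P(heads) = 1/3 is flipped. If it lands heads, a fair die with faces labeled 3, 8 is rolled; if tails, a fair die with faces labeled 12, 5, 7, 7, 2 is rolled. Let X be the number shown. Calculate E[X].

187/30

E[X | heads] = (3+8)/2 = 11/2.
E[X | tails] = (12+5+7+7+2)/5 = 33/5.
By the law of total expectation,
E[X] = (1/3)·(11/2) + (2/3)·(33/5) = 187/30.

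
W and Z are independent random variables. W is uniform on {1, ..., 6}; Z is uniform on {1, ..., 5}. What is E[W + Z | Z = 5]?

Outcomes with Z = 5: (1,5), (2,5), (3,5), (4,5), (5,5), (6,5), each with probability 1/30.
E[W + Z | Z = 5] = (6 + 7 + 8 + 9 + 10 + 11) / 6 = 17/2.

17/2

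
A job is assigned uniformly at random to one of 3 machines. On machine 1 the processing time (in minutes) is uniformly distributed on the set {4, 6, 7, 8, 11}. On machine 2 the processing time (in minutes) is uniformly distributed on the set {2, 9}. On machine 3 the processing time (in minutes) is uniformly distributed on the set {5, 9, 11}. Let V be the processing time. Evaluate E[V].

E[V | machine 1] = (4+6+7+8+11)/5 = 36/5.
E[V | machine 2] = (2+9)/2 = 11/2.
E[V | machine 3] = (5+9+11)/3 = 25/3.
By the law of total expectation,
E[V] = (1/3)·(36/5) + (1/3)·(11/2) + (1/3)·(25/3) = 631/90.

631/90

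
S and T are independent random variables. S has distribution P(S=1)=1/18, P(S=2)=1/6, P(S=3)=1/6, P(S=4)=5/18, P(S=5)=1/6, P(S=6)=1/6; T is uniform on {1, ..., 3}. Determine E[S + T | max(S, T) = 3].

P(max(S, T) = 3) = 13/54.
Summing (S+T)·P(x,y) over outcomes with max(S, T) = 3 gives 32/27.
E[S + T | max(S, T) = 3] = (32/27) / (13/54) = 64/13.

64/13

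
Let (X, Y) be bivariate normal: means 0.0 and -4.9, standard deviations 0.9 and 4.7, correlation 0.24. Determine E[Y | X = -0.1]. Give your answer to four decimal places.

For a bivariate normal, E[Y | X=x] = μ_Y + ρ·(σ_Y/σ_X)·(x − μ_X).
E[Y | X=-0.1] = -4.9 + (0.24)·(4.7/0.9)·(-0.1 − (0.0)) = -4.9 + (1.2533)·(-0.1) = -5.0253.

-5.0253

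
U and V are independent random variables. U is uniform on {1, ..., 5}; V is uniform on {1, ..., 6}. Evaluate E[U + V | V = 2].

5

Outcomes with V = 2: (1,2), (2,2), (3,2), (4,2), (5,2), each with probability 1/30.
E[U + V | V = 2] = (3 + 4 + 5 + 6 + 7) / 5 = 5.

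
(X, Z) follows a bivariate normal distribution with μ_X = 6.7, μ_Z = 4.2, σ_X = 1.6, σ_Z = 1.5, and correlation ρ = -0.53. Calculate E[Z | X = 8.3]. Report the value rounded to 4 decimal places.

3.4050

The regression of Z on X has slope ρ·σ_Z/σ_X and passes through (μ_X, μ_Z).
E[Z | X=8.3] = 4.2 + (-0.53)·(1.5/1.6)·(8.3 − (6.7)) = 4.2 + (-0.49688)·(1.6) = 3.4050.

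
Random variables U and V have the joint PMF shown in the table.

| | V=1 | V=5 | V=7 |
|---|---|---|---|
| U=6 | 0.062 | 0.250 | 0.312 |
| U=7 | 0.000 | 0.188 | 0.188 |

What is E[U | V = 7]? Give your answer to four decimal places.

6.3760

P(V = 7) = 0.500.
Σ U·P over the event = 6·(0.312) + 7·(0.188) = 3.188.
E[U | V = 7] = (3.188) / (0.500) = 6.3760.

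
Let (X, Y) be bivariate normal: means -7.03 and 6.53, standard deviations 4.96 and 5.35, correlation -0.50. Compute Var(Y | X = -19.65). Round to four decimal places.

For a bivariate normal, Var(Y | X=x) = σ_Y²(1 − ρ²).
Var(Y | X=-19.65) = (5.35)²·(1 − (-0.50)²) = 28.6225·0.75 = 21.4669.

21.4669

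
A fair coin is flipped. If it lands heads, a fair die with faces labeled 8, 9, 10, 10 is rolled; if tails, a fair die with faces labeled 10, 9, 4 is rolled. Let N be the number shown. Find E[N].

203/24

E[N | heads] = (8+9+10+10)/4 = 37/4.
E[N | tails] = (10+9+4)/3 = 23/3.
By the law of total expectation,
E[N] = (1/2)·(37/4) + (1/2)·(23/3) = 203/24.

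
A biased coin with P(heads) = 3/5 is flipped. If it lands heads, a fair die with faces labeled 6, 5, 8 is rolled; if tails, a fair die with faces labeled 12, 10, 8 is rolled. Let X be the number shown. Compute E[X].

E[X | heads] = (6+5+8)/3 = 19/3.
E[X | tails] = (12+10+8)/3 = 10.
By the law of total expectation,
E[X] = (3/5)·(19/3) + (2/5)·(10) = 39/5.

39/5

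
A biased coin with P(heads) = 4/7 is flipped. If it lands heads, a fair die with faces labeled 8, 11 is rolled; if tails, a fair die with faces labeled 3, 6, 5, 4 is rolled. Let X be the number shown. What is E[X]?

103/14

E[X | heads] = (8+11)/2 = 19/2.
E[X | tails] = (3+6+5+4)/4 = 9/2.
E[X] = (4/7)·(19/2) + (3/7)·(9/2) = 103/14.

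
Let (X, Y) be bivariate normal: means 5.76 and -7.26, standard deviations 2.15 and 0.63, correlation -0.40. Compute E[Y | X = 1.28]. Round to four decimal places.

For a bivariate normal, E[Y | X=x] = μ_Y + ρ·(σ_Y/σ_X)·(x − μ_X).
E[Y | X=1.28] = -7.26 + (-0.40)·(0.63/2.15)·(1.28 − (5.76)) = -7.26 + (-0.11721)·(-4.48) = -6.7349.

-6.7349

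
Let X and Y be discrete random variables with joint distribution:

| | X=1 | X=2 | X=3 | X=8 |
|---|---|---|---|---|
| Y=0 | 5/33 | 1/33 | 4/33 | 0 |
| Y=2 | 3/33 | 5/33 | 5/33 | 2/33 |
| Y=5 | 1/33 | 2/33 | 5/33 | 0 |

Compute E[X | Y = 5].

5/2

P(Y = 5) = 8/33.
Summing X·P(X=x,Y=y) over the conditioning event gives 20/33.
E[X | Y = 5] = (20/33) / (8/33) = 5/2.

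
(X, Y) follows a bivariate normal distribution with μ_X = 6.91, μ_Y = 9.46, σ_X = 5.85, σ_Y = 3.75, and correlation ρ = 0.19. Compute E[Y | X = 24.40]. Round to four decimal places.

E[Y | X=x] = μ_Y + ρ(σ_Y/σ_X)(x − μ_X) for jointly normal variables.
E[Y | X=24.40] = 9.46 + (0.19)·(3.75/5.85)·(24.40 − (6.91)) = 9.46 + (0.121795)·(17.49) = 11.5902.

11.5902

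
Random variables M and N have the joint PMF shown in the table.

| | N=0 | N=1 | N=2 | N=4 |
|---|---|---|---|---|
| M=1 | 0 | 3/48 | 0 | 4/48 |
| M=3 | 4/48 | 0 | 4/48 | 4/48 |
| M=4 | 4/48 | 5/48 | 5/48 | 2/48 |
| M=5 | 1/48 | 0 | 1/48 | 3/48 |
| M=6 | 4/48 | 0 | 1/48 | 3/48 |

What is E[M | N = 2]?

43/11

P(N = 2) = 11/48.
Σ M·P over the event = 3·(4/48) + 4·(5/48) + 5·(1/48) + 6·(1/48) = 43/48.
E[M | N = 2] = (43/48) / (11/48) = 43/11.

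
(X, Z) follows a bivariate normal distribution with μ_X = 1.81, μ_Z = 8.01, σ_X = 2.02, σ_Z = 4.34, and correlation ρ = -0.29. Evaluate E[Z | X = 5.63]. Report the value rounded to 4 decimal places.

5.6299

E[Z | X=x] = μ_Z + ρ(σ_Z/σ_X)(x − μ_X) for jointly normal variables.
E[Z | X=5.63] = 8.01 + (-0.29)·(4.34/2.02)·(5.63 − (1.81)) = 8.01 + (-0.62307)·(3.82) = 5.6299.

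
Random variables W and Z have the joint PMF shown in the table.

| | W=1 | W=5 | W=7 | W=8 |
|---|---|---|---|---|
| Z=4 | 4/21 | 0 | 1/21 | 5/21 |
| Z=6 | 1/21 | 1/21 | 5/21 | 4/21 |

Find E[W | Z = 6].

73/11

P(Z = 6) = 11/21.
Σ W·P over the event = 1·(1/21) + 5·(1/21) + 7·(5/21) + 8·(4/21) = 73/21.
E[W | Z = 6] = (73/21) / (11/21) = 73/11.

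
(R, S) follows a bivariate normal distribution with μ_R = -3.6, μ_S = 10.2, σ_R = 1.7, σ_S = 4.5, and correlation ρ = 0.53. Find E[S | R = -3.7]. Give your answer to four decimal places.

10.0597

The regression of S on R has slope ρ·σ_S/σ_R and passes through (μ_R, μ_S).
E[S | R=-3.7] = 10.2 + (0.53)·(4.5/1.7)·(-3.7 − (-3.6)) = 10.2 + (1.4029)·(-0.1) = 10.0597.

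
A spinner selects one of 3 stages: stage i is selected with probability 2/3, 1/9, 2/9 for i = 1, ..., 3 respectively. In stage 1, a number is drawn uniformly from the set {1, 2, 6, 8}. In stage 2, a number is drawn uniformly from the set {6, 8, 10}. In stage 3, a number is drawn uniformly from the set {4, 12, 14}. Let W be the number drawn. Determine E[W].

E[W | stage 1] = (1+2+6+8)/4 = 17/4.
E[W | stage 2] = (6+8+10)/3 = 8.
E[W | stage 3] = (4+12+14)/3 = 10.
By the law of total expectation,
E[W] = (2/3)·(17/4) + (1/9)·(8) + (2/9)·(10) = 107/18.

107/18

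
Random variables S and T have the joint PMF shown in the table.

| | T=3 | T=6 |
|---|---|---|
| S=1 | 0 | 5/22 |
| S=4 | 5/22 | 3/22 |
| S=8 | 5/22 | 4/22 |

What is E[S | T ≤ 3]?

6

P(T ≤ 3) = 5/11.
Summing S·P(S=x,T=y) over the conditioning event gives 30/11.
E[S | T ≤ 3] = (30/11) / (5/11) = 6.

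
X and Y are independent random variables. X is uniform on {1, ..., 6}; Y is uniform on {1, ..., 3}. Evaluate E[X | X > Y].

P(X > Y) = 2/3.
Summing X·P(x,y) over outcomes with X > Y gives 53/18.
E[X | X > Y] = (53/18) / (2/3) = 53/12.

53/12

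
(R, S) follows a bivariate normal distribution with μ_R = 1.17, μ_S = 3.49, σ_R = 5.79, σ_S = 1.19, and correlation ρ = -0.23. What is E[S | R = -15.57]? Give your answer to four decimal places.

The regression of S on R has slope ρ·σ_S/σ_R and passes through (μ_R, μ_S).
E[S | R=-15.57] = 3.49 + (-0.23)·(1.19/5.79)·(-15.57 − (1.17)) = 3.49 + (-0.047271)·(-16.74) = 4.2813.

4.2813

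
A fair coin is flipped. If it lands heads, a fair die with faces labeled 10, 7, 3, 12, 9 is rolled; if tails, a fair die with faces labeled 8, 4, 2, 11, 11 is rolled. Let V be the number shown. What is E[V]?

E[V | heads] = (10+7+3+12+9)/5 = 41/5.
E[V | tails] = (8+4+2+11+11)/5 = 36/5.
By the law of total expectation,
E[V] = (1/2)·(41/5) + (1/2)·(36/5) = 77/10.

77/10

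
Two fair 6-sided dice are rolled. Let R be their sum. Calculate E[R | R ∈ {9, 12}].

48/5

P(R ∈ {9, 12}) = 5/36.
Σ over the event: 9·1/9 + 12·1/36 = 4/3.
E[R | R ∈ {9, 12}] = (4/3) / (5/36) = 48/5.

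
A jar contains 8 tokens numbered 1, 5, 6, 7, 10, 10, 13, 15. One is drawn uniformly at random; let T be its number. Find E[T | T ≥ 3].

P(T ≥ 3) = 7/8.
Σ over the event: 5·1/8 + 6·1/8 + 7·1/8 + 10·1/4 + 13·1/8 + 15·1/8 = 33/4.
E[T | T ≥ 3] = (33/4) / (7/8) = 66/7.

66/7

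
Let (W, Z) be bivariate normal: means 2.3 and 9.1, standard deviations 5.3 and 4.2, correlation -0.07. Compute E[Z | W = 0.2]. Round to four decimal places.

E[Z | W=x] = μ_Z + ρ(σ_Z/σ_W)(x − μ_W) for jointly normal variables.
E[Z | W=0.2] = 9.1 + (-0.07)·(4.2/5.3)·(0.2 − (2.3)) = 9.1 + (-0.055472)·(-2.1) = 9.2165.

9.2165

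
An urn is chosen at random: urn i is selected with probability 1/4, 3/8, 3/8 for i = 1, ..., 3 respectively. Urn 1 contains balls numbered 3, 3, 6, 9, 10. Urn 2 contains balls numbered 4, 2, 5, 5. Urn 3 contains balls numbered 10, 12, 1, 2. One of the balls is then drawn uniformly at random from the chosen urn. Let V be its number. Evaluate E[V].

E[V | urn 1] = (3+3+6+9+10)/5 = 31/5.
E[V | urn 2] = (4+2+5+5)/4 = 4.
E[V | urn 3] = (10+12+1+2)/4 = 25/4.
By the law of total expectation,
E[V] = (1/4)·(31/5) + (3/8)·(4) + (3/8)·(25/4) = 863/160.

863/160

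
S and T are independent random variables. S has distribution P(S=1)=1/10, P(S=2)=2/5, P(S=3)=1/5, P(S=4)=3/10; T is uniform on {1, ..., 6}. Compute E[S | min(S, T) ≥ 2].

26/9

P(min(S, T) ≥ 2) = 3/4.
Summing S·P(x,y) over outcomes with min(S, T) ≥ 2 gives 13/6.
E[S | min(S, T) ≥ 2] = (13/6) / (3/4) = 26/9.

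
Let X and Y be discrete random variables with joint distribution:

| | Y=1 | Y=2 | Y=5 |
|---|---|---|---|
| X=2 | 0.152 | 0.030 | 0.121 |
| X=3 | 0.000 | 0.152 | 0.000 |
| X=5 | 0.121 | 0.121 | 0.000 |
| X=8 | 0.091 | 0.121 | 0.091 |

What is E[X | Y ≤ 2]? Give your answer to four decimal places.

4.7284

P(Y ≤ 2) = 0.788.
Σ X·P over the event = 2·(0.152) + 2·(0.030) + 3·(0.152) + 5·(0.121) + 5·(0.121) + 8·(0.091) + 8·(0.121) = 3.726.
E[X | Y ≤ 2] = (3.726) / (0.788) = 4.7284.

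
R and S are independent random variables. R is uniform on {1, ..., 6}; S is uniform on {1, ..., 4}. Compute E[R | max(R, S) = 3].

Outcomes with max(R, S) = 3: (1,3), (2,3), (3,1), (3,2), (3,3), each with probability 1/24.
E[R | max(R, S) = 3] = (1 + 2 + 3 + 3 + 3) / 5 = 12/5.

12/5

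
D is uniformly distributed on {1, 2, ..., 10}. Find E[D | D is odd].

Given D is odd, D is equally likely to be any of {1, 3, 5, 7, 9}.
E[D | D is odd] = (1 + 3 + 5 + 7 + 9) / 5 = 5.

5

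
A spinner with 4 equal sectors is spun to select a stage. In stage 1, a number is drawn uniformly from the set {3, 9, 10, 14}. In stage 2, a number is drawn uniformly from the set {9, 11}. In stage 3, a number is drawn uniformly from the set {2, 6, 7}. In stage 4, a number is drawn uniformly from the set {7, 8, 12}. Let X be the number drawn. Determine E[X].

33/4

E[X | stage 1] = (3+9+10+14)/4 = 9.
E[X | stage 2] = (9+11)/2 = 10.
E[X | stage 3] = (2+6+7)/3 = 5.
E[X | stage 4] = (7+8+12)/3 = 9.
E[X] = (1/4)·(9) + (1/4)·(10) + (1/4)·(5) + (1/4)·(9) = 33/4.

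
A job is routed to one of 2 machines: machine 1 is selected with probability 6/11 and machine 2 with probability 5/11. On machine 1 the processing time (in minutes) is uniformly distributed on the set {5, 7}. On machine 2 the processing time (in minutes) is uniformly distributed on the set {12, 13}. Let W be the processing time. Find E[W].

197/22

E[W | machine 1] = (5+7)/2 = 6.
E[W | machine 2] = (12+13)/2 = 25/2.
E[W] = (6/11)·(6) + (5/11)·(25/2) = 197/22.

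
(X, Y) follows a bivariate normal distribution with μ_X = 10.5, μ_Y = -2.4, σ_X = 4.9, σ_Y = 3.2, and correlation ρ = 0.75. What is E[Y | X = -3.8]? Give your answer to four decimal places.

-9.4041

The regression of Y on X has slope ρ·σ_Y/σ_X and passes through (μ_X, μ_Y).
E[Y | X=-3.8] = -2.4 + (0.75)·(3.2/4.9)·(-3.8 − (10.5)) = -2.4 + (0.4898)·(-14.3) = -9.4041.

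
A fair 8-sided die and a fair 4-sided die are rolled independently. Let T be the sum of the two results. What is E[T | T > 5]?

92/11

P(T > 5) = 11/16.
Σ over the event: 6·1/8 + 7·1/8 + 8·1/8 + 9·1/8 + 10·3/32 + 11·1/16 + 12·1/32 = 23/4.
E[T | T > 5] = (23/4) / (11/16) = 92/11.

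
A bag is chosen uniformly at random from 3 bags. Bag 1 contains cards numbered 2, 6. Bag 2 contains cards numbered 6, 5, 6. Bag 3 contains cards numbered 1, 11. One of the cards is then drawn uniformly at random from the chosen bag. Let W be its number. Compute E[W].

E[W | bag 1] = (2+6)/2 = 4.
E[W | bag 2] = (6+5+6)/3 = 17/3.
E[W | bag 3] = (1+11)/2 = 6.
E[W] = (1/3)·(4) + (1/3)·(17/3) + (1/3)·(6) = 47/9.

47/9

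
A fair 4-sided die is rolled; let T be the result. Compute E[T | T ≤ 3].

Given T ≤ 3, T is equally likely to be any of {1, 2, 3}.
E[T | T ≤ 3] = (1 + 2 + 3) / 3 = 2.

2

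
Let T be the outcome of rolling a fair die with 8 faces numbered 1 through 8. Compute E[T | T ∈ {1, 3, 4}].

8/3

P(T ∈ {1, 3, 4}) = 3/8.
Σ over the event: 1·1/8 + 3·1/8 + 4·1/8 = 1.
E[T | T ∈ {1, 3, 4}] = (1) / (3/8) = 8/3.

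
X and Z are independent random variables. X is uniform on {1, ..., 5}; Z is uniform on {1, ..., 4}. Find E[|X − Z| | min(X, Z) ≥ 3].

5/6

Outcomes with min(X, Z) ≥ 3: (3,3), (3,4), (4,3), (4,4), (5,3), (5,4), each with probability 1/20.
E[|X − Z| | min(X, Z) ≥ 3] = (0 + 1 + 1 + 0 + 2 + 1) / 6 = 5/6.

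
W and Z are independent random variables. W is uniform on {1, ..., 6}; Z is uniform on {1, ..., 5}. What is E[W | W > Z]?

P(W > Z) = 1/2.
Summing W·P(x,y) over outcomes with W > Z gives 7/3.
E[W | W > Z] = (7/3) / (1/2) = 14/3.

14/3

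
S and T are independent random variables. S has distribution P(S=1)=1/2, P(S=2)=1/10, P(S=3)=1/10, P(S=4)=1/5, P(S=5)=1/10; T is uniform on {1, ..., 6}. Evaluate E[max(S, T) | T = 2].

14/5

P(T = 2) = 1/6.
Summing max(S,T)·P(x,y) over outcomes with T = 2 gives 7/15.
E[max(S, T) | T = 2] = (7/15) / (1/6) = 14/5.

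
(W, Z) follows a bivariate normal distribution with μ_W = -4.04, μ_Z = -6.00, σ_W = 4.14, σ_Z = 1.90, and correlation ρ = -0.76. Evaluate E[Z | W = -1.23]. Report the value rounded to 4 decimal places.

E[Z | W=x] = μ_Z + ρ(σ_Z/σ_W)(x − μ_W) for jointly normal variables.
E[Z | W=-1.23] = -6.00 + (-0.76)·(1.90/4.14)·(-1.23 − (-4.04)) = -6.00 + (-0.34879)·(2.81) = -6.9801.

-6.9801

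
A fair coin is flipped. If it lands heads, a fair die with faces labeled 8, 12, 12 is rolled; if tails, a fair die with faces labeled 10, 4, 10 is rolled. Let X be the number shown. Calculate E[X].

28/3

E[X | heads] = (8+12+12)/3 = 32/3.
E[X | tails] = (10+4+10)/3 = 8.
E[X] = (1/2)·(32/3) + (1/2)·(8) = 28/3.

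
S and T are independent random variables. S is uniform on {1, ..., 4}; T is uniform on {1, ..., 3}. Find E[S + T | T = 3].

P(T = 3) = 1/3.
Summing (S+T)·P(x,y) over outcomes with T = 3 gives 11/6.
E[S + T | T = 3] = (11/6) / (1/3) = 11/2.

11/2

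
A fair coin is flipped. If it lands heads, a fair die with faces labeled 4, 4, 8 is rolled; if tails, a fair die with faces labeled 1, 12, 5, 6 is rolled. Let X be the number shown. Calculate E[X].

E[X | heads] = (4+4+8)/3 = 16/3.
E[X | tails] = (1+12+5+6)/4 = 6.
By the law of total expectation,
E[X] = (1/2)·(16/3) + (1/2)·(6) = 17/3.

17/3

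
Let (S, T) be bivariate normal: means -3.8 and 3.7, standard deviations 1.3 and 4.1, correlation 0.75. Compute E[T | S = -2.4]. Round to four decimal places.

7.0115

For a bivariate normal, E[T | S=x] = μ_T + ρ·(σ_T/σ_S)·(x − μ_S).
E[T | S=-2.4] = 3.7 + (0.75)·(4.1/1.3)·(-2.4 − (-3.8)) = 3.7 + (2.36538)·(1.4) = 7.0115.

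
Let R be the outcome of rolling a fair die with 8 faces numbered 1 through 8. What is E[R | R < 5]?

5/2

Given R < 5, R is equally likely to be any of {1, 2, 3, 4}.
E[R | R < 5] = (1 + 2 + 3 + 4) / 4 = 5/2.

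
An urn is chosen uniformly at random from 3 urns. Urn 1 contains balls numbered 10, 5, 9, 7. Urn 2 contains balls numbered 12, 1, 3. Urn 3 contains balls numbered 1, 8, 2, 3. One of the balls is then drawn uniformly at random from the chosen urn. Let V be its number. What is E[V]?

E[V | urn 1] = (10+5+9+7)/4 = 31/4.
E[V | urn 2] = (12+1+3)/3 = 16/3.
E[V | urn 3] = (1+8+2+3)/4 = 7/2.
E[V] = (1/3)·(31/4) + (1/3)·(16/3) + (1/3)·(7/2) = 199/36.

199/36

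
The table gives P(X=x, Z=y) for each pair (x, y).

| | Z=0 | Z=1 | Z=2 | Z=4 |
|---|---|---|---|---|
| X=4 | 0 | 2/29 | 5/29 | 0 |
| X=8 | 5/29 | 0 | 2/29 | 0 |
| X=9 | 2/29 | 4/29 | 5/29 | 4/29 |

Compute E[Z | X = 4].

12/7

P(X = 4) = 7/29.
Σ Z·P over the event = 1·(2/29) + 2·(5/29) = 12/29.
E[Z | X = 4] = (12/29) / (7/29) = 12/7.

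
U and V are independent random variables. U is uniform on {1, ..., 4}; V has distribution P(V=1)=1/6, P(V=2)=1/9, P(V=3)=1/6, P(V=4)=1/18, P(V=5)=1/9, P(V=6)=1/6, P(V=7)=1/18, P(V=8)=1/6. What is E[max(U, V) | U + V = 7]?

44/9

P(U + V = 7) = 1/8.
Summing max(U,V)·P(x,y) over outcomes with U + V = 7 gives 11/18.
E[max(U, V) | U + V = 7] = (11/18) / (1/8) = 44/9.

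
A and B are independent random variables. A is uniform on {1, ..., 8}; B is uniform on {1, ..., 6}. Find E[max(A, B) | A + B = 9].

Outcomes with A + B = 9: (3,6), (4,5), (5,4), (6,3), (7,2), (8,1), each with probability 1/48.
E[max(A, B) | A + B = 9] = (6 + 5 + 5 + 6 + 7 + 8) / 6 = 37/6.

37/6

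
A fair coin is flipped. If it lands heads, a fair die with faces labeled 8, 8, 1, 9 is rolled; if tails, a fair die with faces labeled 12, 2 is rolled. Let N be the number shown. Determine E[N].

27/4

E[N | heads] = (8+8+1+9)/4 = 13/2.
E[N | tails] = (12+2)/2 = 7.
E[N] = (1/2)·(13/2) + (1/2)·(7) = 27/4.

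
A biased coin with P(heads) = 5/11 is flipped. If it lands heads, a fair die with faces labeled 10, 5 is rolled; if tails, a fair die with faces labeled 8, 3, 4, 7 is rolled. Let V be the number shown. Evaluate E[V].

E[V | heads] = (10+5)/2 = 15/2.
E[V | tails] = (8+3+4+7)/4 = 11/2.
By the law of total expectation,
E[V] = (5/11)·(15/2) + (6/11)·(11/2) = 141/22.

141/22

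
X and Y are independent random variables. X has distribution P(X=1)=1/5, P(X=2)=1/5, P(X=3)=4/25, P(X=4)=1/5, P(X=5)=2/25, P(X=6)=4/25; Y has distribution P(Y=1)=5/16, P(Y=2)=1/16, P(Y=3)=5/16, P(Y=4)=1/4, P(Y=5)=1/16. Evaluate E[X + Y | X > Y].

13/2

P(X > Y) = 99/200.
Summing (X+Y)·P(x,y) over outcomes with X > Y gives 1287/400.
E[X + Y | X > Y] = (1287/400) / (99/200) = 13/2.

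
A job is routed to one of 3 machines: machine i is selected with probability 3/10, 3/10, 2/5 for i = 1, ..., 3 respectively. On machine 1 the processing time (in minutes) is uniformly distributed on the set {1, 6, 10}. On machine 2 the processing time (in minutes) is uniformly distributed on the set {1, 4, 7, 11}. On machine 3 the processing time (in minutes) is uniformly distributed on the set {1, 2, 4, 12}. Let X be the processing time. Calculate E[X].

E[X | machine 1] = (1+6+10)/3 = 17/3.
E[X | machine 2] = (1+4+7+11)/4 = 23/4.
E[X | machine 3] = (1+2+4+12)/4 = 19/4.
By the law of total expectation,
E[X] = (3/10)·(17/3) + (3/10)·(23/4) + (2/5)·(19/4) = 213/40.

213/40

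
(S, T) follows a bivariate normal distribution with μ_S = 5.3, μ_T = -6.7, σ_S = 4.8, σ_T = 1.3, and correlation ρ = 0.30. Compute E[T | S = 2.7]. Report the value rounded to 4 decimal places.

E[T | S=x] = μ_T + ρ(σ_T/σ_S)(x − μ_S) for jointly normal variables.
E[T | S=2.7] = -6.7 + (0.30)·(1.3/4.8)·(2.7 − (5.3)) = -6.7 + (0.08125)·(-2.6) = -6.9113.

-6.9113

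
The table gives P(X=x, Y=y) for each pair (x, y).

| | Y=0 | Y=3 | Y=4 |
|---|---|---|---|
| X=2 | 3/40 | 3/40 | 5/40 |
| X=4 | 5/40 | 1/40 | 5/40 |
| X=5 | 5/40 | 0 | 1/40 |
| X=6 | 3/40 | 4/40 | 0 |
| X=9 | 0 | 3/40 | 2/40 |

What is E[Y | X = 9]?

P(X = 9) = 1/8.
Σ Y·P over the event = 3·(3/40) + 4·(2/40) = 17/40.
E[Y | X = 9] = (17/40) / (1/8) = 17/5.

17/5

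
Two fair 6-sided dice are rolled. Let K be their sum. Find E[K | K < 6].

P(K < 6) = 5/18.
Σ over the event: 2·1/36 + 3·1/18 + 4·1/12 + 5·1/9 = 10/9.
E[K | K < 6] = (10/9) / (5/18) = 4.

4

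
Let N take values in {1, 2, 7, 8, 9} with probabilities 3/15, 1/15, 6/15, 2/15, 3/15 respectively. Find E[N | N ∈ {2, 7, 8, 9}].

29/4

P(N ∈ {2, 7, 8, 9}) = 4/5.
Σ over the event: 2·1/15 + 7·2/5 + 8·2/15 + 9·1/5 = 29/5.
E[N | N ∈ {2, 7, 8, 9}] = (29/5) / (4/5) = 29/4.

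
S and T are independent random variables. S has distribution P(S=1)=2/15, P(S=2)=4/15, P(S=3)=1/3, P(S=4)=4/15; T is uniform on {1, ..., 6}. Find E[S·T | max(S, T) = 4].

P(max(S, T) = 4) = 3/10.
Summing ST·P(x,y) over outcomes with max(S, T) = 4 gives 26/9.
E[S·T | max(S, T) = 4] = (26/9) / (3/10) = 260/27.

260/27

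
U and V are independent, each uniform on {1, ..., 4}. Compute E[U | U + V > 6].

Outcomes with U + V > 6: (3,4), (4,3), (4,4), each with probability 1/16.
E[U | U + V > 6] = (3 + 4 + 4) / 3 = 11/3.

11/3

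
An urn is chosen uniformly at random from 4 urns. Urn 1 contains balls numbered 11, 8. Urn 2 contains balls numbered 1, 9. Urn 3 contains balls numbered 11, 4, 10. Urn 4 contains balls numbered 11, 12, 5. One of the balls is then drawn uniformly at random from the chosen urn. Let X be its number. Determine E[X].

193/24

E[X | urn 1] = (11+8)/2 = 19/2.
E[X | urn 2] = (1+9)/2 = 5.
E[X | urn 3] = (11+4+10)/3 = 25/3.
E[X | urn 4] = (11+12+5)/3 = 28/3.
By the law of total expectation,
E[X] = (1/4)·(19/2) + (1/4)·(5) + (1/4)·(25/3) + (1/4)·(28/3) = 193/24.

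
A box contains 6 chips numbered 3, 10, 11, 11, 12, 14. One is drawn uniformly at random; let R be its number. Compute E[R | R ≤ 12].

P(R ≤ 12) = 5/6.
Σ over the event: 3·1/6 + 10·1/6 + 11·1/3 + 12·1/6 = 47/6.
E[R | R ≤ 12] = (47/6) / (5/6) = 47/5.

47/5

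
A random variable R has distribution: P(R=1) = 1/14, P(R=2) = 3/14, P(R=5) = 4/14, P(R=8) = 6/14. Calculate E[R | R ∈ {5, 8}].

P(R ∈ {5, 8}) = 5/7.
Σ over the event: 5·2/7 + 8·3/7 = 34/7.
E[R | R ∈ {5, 8}] = (34/7) / (5/7) = 34/5.

34/5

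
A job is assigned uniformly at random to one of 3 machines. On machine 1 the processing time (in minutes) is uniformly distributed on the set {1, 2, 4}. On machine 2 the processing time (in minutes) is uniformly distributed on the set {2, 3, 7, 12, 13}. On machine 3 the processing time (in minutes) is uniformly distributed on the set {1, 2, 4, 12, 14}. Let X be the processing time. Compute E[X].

49/9

E[X | machine 1] = (1+2+4)/3 = 7/3.
E[X | machine 2] = (2+3+7+12+13)/5 = 37/5.
E[X | machine 3] = (1+2+4+12+14)/5 = 33/5.
By the law of total expectation,
E[X] = (1/3)·(7/3) + (1/3)·(37/5) + (1/3)·(33/5) = 49/9.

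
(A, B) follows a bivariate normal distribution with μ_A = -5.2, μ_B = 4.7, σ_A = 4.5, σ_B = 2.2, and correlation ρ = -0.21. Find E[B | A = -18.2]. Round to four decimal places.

6.0347

The regression of B on A has slope ρ·σ_B/σ_A and passes through (μ_A, μ_B).
E[B | A=-18.2] = 4.7 + (-0.21)·(2.2/4.5)·(-18.2 − (-5.2)) = 4.7 + (-0.10267)·(-13) = 6.0347.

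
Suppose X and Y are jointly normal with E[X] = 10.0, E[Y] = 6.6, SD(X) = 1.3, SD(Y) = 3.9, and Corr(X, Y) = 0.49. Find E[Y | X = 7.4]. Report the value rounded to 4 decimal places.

E[Y | X=x] = μ_Y + ρ(σ_Y/σ_X)(x − μ_X) for jointly normal variables.
E[Y | X=7.4] = 6.6 + (0.49)·(3.9/1.3)·(7.4 − (10.0)) = 6.6 + (1.47)·(-2.6) = 2.7780.

2.7780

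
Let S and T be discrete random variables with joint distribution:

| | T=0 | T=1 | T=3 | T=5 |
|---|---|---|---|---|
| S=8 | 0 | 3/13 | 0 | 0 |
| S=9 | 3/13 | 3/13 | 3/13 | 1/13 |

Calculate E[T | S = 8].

1

P(S = 8) = 3/13.
Σ T·P over the event = 1·(3/13) = 3/13.
E[T | S = 8] = (3/13) / (3/13) = 1.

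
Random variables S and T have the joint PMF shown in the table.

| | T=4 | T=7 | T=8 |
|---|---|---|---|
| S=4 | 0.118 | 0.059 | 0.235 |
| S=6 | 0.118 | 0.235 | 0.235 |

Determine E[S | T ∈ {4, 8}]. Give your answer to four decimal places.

P(T ∈ {4, 8}) = 0.706.
Σ S·P over the event = 4·(0.118) + 4·(0.235) + 6·(0.118) + 6·(0.235) = 3.530.
E[S | T ∈ {4, 8}] = (3.530) / (0.706) = 5.0000.

5.0000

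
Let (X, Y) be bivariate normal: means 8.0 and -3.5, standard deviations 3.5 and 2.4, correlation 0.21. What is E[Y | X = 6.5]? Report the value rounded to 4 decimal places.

E[Y | X=x] = μ_Y + ρ(σ_Y/σ_X)(x − μ_X) for jointly normal variables.
E[Y | X=6.5] = -3.5 + (0.21)·(2.4/3.5)·(6.5 − (8.0)) = -3.5 + (0.144)·(-1.5) = -3.7160.

-3.7160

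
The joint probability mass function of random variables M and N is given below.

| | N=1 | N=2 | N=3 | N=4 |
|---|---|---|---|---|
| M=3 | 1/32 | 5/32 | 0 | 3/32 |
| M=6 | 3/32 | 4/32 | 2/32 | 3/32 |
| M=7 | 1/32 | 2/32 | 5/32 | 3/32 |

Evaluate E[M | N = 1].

P(N = 1) = 5/32.
Σ M·P over the event = 3·(1/32) + 6·(3/32) + 7·(1/32) = 7/8.
E[M | N = 1] = (7/8) / (5/32) = 28/5.

28/5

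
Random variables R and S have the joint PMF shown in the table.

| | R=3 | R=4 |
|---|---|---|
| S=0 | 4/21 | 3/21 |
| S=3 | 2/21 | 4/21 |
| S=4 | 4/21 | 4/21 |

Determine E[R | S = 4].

7/2

P(S = 4) = 8/21.
Σ R·P over the event = 3·(4/21) + 4·(4/21) = 4/3.
E[R | S = 4] = (4/3) / (8/21) = 7/2.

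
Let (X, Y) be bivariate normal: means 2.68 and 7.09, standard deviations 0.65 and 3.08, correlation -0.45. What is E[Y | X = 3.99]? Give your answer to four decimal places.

E[Y | X=x] = μ_Y + ρ(σ_Y/σ_X)(x − μ_X) for jointly normal variables.
E[Y | X=3.99] = 7.09 + (-0.45)·(3.08/0.65)·(3.99 − (2.68)) = 7.09 + (-2.1323)·(1.31) = 4.2967.

4.2967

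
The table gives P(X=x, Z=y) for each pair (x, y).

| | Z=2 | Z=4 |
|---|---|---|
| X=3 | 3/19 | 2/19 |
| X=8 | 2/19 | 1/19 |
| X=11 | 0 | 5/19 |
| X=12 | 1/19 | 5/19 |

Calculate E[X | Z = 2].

37/6

P(Z = 2) = 6/19.
Σ X·P over the event = 3·(3/19) + 8·(2/19) + 12·(1/19) = 37/19.
E[X | Z = 2] = (37/19) / (6/19) = 37/6.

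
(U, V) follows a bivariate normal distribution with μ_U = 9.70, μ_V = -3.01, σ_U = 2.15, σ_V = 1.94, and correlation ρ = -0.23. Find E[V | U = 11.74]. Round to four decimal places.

For a bivariate normal, E[V | U=x] = μ_V + ρ·(σ_V/σ_U)·(x − μ_U).
E[V | U=11.74] = -3.01 + (-0.23)·(1.94/2.15)·(11.74 − (9.70)) = -3.01 + (-0.20753)·(2.04) = -3.4334.

-3.4334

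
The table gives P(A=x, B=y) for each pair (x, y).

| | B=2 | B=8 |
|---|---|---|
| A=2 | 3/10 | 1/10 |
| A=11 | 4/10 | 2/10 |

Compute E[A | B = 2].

50/7

P(B = 2) = 7/10.
Summing A·P(A=x,B=y) over the conditioning event gives 5.
E[A | B = 2] = (5) / (7/10) = 50/7.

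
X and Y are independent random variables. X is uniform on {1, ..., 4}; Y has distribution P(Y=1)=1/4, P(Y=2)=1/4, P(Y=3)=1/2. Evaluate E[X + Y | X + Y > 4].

P(X + Y > 4) = 9/16.
Summing (X+Y)·P(x,y) over outcomes with X + Y > 4 gives 13/4.
E[X + Y | X + Y > 4] = (13/4) / (9/16) = 52/9.

52/9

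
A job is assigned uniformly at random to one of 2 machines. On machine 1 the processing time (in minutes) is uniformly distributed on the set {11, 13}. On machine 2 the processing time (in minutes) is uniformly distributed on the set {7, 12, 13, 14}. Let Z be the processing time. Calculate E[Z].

E[Z | machine 1] = (11+13)/2 = 12.
E[Z | machine 2] = (7+12+13+14)/4 = 23/2.
By the law of total expectation,
E[Z] = (1/2)·(12) + (1/2)·(23/2) = 47/4.

47/4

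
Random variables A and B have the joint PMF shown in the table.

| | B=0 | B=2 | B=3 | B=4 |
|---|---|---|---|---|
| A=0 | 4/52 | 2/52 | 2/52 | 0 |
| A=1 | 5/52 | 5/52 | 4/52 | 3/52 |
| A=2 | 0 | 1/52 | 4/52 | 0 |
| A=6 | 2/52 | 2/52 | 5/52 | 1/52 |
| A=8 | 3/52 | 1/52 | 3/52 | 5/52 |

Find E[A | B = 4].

49/9

P(B = 4) = 9/52.
Σ A·P over the event = 1·(3/52) + 6·(1/52) + 8·(5/52) = 49/52.
E[A | B = 4] = (49/52) / (9/52) = 49/9.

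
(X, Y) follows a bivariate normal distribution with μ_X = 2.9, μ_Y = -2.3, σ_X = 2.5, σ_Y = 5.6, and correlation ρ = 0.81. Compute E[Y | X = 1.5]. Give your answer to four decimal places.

For a bivariate normal, E[Y | X=x] = μ_Y + ρ·(σ_Y/σ_X)·(x − μ_X).
E[Y | X=1.5] = -2.3 + (0.81)·(5.6/2.5)·(1.5 − (2.9)) = -2.3 + (1.8144)·(-1.4) = -4.8402.

-4.8402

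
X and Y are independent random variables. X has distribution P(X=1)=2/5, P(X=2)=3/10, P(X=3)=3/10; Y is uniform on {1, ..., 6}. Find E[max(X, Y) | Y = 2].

P(Y = 2) = 1/6.
Summing max(X,Y)·P(x,y) over outcomes with Y = 2 gives 23/60.
E[max(X, Y) | Y = 2] = (23/60) / (1/6) = 23/10.

23/10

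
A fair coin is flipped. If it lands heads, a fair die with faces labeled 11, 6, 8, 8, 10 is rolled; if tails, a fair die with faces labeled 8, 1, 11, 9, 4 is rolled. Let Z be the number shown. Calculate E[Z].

38/5

E[Z | heads] = (11+6+8+8+10)/5 = 43/5.
E[Z | tails] = (8+1+11+9+4)/5 = 33/5.
E[Z] = (1/2)·(43/5) + (1/2)·(33/5) = 38/5.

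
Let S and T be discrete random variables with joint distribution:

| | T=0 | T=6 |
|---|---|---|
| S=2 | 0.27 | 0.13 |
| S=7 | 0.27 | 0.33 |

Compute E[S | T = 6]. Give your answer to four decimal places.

5.5870

P(T = 6) = 0.46.
Σ S·P over the event = 2·(0.13) + 7·(0.33) = 2.57.
E[S | T = 6] = (2.57) / (0.46) = 5.5870.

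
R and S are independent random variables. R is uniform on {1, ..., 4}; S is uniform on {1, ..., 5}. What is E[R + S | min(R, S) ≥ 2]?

13/2

P(min(R, S) ≥ 2) = 3/5.
Summing (R+S)·P(x,y) over outcomes with min(R, S) ≥ 2 gives 39/10.
E[R + S | min(R, S) ≥ 2] = (39/10) / (3/5) = 13/2.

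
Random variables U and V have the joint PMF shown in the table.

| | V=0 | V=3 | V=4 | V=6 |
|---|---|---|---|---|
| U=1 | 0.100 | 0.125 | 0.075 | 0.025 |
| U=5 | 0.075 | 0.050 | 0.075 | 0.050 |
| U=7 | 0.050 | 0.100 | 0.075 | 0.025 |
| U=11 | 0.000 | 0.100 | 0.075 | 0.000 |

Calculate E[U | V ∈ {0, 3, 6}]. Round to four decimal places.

4.9286

P(V ∈ {0, 3, 6}) = 0.700.
Summing U·P(U=x,V=y) over the conditioning event gives 3.450.
E[U | V ∈ {0, 3, 6}] = (3.450) / (0.700) = 4.9286.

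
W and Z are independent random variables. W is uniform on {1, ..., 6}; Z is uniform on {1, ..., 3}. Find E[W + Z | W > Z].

25/4

P(W > Z) = 2/3.
Summing (W+Z)·P(x,y) over outcomes with W > Z gives 25/6.
E[W + Z | W > Z] = (25/6) / (2/3) = 25/4.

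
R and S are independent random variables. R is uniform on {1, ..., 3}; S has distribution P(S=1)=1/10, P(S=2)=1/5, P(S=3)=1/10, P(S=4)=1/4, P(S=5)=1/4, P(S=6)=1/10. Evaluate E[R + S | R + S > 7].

74/9

P(R + S > 7) = 3/20.
Summing (R+S)·P(x,y) over outcomes with R + S > 7 gives 37/30.
E[R + S | R + S > 7] = (37/30) / (3/20) = 74/9.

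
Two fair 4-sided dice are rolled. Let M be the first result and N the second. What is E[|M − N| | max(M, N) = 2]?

Outcomes with max(M, N) = 2: (1,2), (2,1), (2,2), each with probability 1/16.
E[|M − N| | max(M, N) = 2] = (1 + 1 + 0) / 3 = 2/3.

2/3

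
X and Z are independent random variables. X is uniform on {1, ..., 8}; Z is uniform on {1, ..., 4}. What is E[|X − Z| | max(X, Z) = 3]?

6/5

Outcomes with max(X, Z) = 3: (1,3), (2,3), (3,1), (3,2), (3,3), each with probability 1/32.
E[|X − Z| | max(X, Z) = 3] = (2 + 1 + 2 + 1 + 0) / 5 = 6/5.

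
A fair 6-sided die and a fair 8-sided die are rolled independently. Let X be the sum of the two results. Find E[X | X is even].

P(X is even) = 1/2.
Σ over the event: 2·1/48 + 4·1/16 + 6·5/48 + 8·1/8 + 10·5/48 + 12·1/16 + 14·1/48 = 4.
E[X | X is even] = (4) / (1/2) = 8.

8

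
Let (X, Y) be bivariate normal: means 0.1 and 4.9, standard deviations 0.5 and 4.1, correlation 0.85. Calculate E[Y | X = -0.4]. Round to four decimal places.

E[Y | X=x] = μ_Y + ρ(σ_Y/σ_X)(x − μ_X) for jointly normal variables.
E[Y | X=-0.4] = 4.9 + (0.85)·(4.1/0.5)·(-0.4 − (0.1)) = 4.9 + (6.97)·(-0.5) = 1.4150.

1.4150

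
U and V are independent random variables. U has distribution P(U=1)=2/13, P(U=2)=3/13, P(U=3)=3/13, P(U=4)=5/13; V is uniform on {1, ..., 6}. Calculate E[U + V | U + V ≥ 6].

P(U + V ≥ 6) = 25/39.
Summing (U+V)·P(x,y) over outcomes with U + V ≥ 6 gives 379/78.
E[U + V | U + V ≥ 6] = (379/78) / (25/39) = 379/50.

379/50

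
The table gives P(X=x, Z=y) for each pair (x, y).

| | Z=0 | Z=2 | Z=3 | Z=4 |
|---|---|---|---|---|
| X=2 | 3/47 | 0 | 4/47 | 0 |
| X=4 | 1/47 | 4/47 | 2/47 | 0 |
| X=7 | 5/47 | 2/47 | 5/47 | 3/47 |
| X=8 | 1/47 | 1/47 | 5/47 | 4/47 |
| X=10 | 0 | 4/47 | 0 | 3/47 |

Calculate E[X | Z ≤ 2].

P(Z ≤ 2) = 21/47.
Σ X·P over the event = 2·(3/47) + 4·(1/47) + 4·(4/47) + 7·(5/47) + 7·(2/47) + 8·(1/47) + 8·(1/47) + 10·(4/47) = 131/47.
E[X | Z ≤ 2] = (131/47) / (21/47) = 131/21.

131/21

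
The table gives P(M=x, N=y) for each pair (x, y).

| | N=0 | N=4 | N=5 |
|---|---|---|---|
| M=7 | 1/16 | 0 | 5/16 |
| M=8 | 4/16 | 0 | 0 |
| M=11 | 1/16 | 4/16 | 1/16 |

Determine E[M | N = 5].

23/3

P(N = 5) = 3/8.
Σ M·P over the event = 7·(5/16) + 11·(1/16) = 23/8.
E[M | N = 5] = (23/8) / (3/8) = 23/3.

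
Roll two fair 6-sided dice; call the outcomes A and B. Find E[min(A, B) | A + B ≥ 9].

43/10

P(A + B ≥ 9) = 5/18.
Summing min(A,B)·P(x,y) over outcomes with A + B ≥ 9 gives 43/36.
E[min(A, B) | A + B ≥ 9] = (43/36) / (5/18) = 43/10.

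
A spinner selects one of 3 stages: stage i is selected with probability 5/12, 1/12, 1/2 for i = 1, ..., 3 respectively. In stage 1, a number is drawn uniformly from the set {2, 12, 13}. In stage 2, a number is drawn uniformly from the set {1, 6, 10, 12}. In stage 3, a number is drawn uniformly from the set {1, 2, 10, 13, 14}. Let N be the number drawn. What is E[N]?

401/48

E[N | stage 1] = (2+12+13)/3 = 9.
E[N | stage 2] = (1+6+10+12)/4 = 29/4.
E[N | stage 3] = (1+2+10+13+14)/5 = 8.
By the law of total expectation,
E[N] = (5/12)·(9) + (1/12)·(29/4) + (1/2)·(8) = 401/48.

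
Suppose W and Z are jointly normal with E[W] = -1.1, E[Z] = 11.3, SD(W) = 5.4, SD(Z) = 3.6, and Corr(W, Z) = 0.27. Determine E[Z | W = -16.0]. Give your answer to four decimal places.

E[Z | W=x] = μ_Z + ρ(σ_Z/σ_W)(x − μ_W) for jointly normal variables.
E[Z | W=-16.0] = 11.3 + (0.27)·(3.6/5.4)·(-16.0 − (-1.1)) = 11.3 + (0.18)·(-14.9) = 8.6180.

8.6180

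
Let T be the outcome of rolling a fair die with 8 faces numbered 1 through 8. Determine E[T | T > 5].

Given T > 5, T is equally likely to be any of {6, 7, 8}.
E[T | T > 5] = (6 + 7 + 8) / 3 = 7.

7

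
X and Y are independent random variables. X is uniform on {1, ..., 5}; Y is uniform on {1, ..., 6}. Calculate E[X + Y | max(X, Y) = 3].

Outcomes with max(X, Y) = 3: (1,3), (2,3), (3,1), (3,2), (3,3), each with probability 1/30.
E[X + Y | max(X, Y) = 3] = (4 + 5 + 4 + 5 + 6) / 5 = 24/5.

24/5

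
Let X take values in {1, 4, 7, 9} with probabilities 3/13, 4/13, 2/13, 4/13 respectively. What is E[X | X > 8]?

P(X > 8) = 4/13.
Σ over the event: 9·4/13 = 36/13.
E[X | X > 8] = (36/13) / (4/13) = 9.

9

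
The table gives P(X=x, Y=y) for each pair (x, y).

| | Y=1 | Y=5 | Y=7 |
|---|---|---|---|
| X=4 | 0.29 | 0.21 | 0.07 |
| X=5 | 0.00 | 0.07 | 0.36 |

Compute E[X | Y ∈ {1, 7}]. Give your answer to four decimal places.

P(Y ∈ {1, 7}) = 0.72.
Summing X·P(X=x,Y=y) over the conditioning event gives 3.24.
E[X | Y ∈ {1, 7}] = (3.24) / (0.72) = 4.5000.

4.5000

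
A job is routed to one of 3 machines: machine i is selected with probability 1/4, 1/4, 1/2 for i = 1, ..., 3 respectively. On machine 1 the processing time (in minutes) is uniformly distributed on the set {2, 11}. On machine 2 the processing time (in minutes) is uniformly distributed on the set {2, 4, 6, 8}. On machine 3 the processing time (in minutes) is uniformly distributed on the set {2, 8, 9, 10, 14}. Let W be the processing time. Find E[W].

E[W | machine 1] = (2+11)/2 = 13/2.
E[W | machine 2] = (2+4+6+8)/4 = 5.
E[W | machine 3] = (2+8+9+10+14)/5 = 43/5.
E[W] = (1/4)·(13/2) + (1/4)·(5) + (1/2)·(43/5) = 287/40.

287/40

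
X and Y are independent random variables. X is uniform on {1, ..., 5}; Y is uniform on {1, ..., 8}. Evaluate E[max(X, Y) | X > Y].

P(X > Y) = 1/4.
Summing max(X,Y)·P(x,y) over outcomes with X > Y gives 1.
E[max(X, Y) | X > Y] = (1) / (1/4) = 4.

4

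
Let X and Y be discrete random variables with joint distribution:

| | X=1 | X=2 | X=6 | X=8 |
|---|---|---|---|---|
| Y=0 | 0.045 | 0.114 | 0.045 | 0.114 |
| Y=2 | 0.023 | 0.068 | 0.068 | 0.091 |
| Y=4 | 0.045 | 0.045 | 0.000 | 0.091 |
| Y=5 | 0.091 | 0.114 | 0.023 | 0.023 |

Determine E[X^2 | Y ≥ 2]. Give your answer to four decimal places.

25.6056

P(Y ≥ 2) = 0.682.
Summing X^2·P(X=x,Y=y) over the conditioning event gives 17.463.
E[X^2 | Y ≥ 2] = (17.463) / (0.682) = 25.6056.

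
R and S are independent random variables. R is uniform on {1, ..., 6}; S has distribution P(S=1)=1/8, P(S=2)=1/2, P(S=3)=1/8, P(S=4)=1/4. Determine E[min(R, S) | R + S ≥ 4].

95/42

P(R + S ≥ 4) = 7/8.
Summing min(R,S)·P(x,y) over outcomes with R + S ≥ 4 gives 95/48.
E[min(R, S) | R + S ≥ 4] = (95/48) / (7/8) = 95/42.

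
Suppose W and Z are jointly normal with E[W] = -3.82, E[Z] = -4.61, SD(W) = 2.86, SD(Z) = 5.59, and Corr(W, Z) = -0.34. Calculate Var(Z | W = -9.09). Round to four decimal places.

The conditional variance in a bivariate normal is σ_Z²(1 − ρ²), independent of x.
Var(Z | W=-9.09) = (5.59)²·(1 − (-0.34)²) = 31.2481·0.8844 = 27.6358.

27.6358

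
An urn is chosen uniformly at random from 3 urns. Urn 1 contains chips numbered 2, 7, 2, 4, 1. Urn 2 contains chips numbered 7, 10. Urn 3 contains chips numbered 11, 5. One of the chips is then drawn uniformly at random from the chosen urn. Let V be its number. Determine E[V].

197/30

E[V | urn 1] = (2+7+2+4+1)/5 = 16/5.
E[V | urn 2] = (7+10)/2 = 17/2.
E[V | urn 3] = (11+5)/2 = 8.
E[V] = (1/3)·(16/5) + (1/3)·(17/2) + (1/3)·(8) = 197/30.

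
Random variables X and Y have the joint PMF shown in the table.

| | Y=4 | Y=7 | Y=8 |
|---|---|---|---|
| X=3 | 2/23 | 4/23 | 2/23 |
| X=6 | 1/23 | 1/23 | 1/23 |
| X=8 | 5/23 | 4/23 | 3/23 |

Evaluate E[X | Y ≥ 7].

86/15

P(Y ≥ 7) = 15/23.
Summing X·P(X=x,Y=y) over the conditioning event gives 86/23.
E[X | Y ≥ 7] = (86/23) / (15/23) = 86/15.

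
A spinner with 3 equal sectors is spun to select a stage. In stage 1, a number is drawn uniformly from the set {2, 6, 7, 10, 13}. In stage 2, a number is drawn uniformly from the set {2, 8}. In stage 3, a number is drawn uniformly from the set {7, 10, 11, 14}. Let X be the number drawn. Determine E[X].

E[X | stage 1] = (2+6+7+10+13)/5 = 38/5.
E[X | stage 2] = (2+8)/2 = 5.
E[X | stage 3] = (7+10+11+14)/4 = 21/2.
By the law of total expectation,
E[X] = (1/3)·(38/5) + (1/3)·(5) + (1/3)·(21/2) = 77/10.

77/10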